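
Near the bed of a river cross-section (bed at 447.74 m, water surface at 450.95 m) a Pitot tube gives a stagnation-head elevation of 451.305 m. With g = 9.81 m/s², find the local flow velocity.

Near the bed, under hydrostatic conditions, the piezometric head (z + ψ) equals the free-surface elevation, 450.95 m.
Velocity head = total − piezometric = 451.305 − 450.95 = 0.355 m.
v = √(2g·h_v) = √(2 × 9.81 × 0.355) = 2.64 m/s.

v ≈ 2.64 m/s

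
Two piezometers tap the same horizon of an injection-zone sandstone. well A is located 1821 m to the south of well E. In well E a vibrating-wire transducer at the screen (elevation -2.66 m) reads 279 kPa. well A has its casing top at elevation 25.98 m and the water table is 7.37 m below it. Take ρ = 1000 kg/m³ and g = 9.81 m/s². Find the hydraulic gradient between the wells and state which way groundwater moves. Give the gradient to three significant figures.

i ≈ 0.00394; groundwater flows toward the south

Pressure head at well E: ψ = P/(ρg) = 279×1000 / (1000 × 9.81) = 28.44 m.
Total head at well E: h = z + ψ = -2.66 + 28.44 = 25.78 m.
Total head at well A: h = 25.98 − 7.37 = 18.61 m.
Head difference: h(well E) − h(well A) = 25.78 − 18.61 = 7.17 m.
Hydraulic gradient: i = |Δh| / L = 7.17 / 1821 = 0.00394.
Flow is from higher to lower head: from well E toward well A, i.e. toward the south.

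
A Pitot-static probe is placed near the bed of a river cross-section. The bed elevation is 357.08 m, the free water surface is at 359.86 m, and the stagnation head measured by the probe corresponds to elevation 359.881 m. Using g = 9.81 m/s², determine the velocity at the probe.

Near the bed, under hydrostatic conditions, the piezometric head (z + ψ) equals the free-surface elevation, 359.86 m.
Velocity head = total − piezometric = 359.881 − 359.86 = 0.021 m.
v = √(2g·h_v) = √(2 × 9.81 × 0.021) = 0.642 m/s.

v ≈ 0.642 m/s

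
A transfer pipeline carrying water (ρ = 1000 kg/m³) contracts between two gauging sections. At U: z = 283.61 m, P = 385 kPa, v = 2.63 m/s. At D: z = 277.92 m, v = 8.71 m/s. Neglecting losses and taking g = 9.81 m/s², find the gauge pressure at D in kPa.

Pressure head at U: ψ₁ = P₁/(ρg) = 385×1000 / (1000 × 9.81) = 39.25 m.
Velocity heads: v₁²/2g = 2.63²/19.62 = 0.353 m; v₂²/2g = 8.71²/19.62 = 3.867 m.
Total head H = z₁ + ψ₁ + v₁²/2g = 283.61 + 39.25 + 0.353 = 323.21 m.
ψ₂ = H − z₂ − v₂²/2g = 323.21 − 277.92 − 3.867 = 41.42 m.
P₂ = ρgψ₂ = 1000 × 9.81 × 41.42 ≈ 406 kPa.

P₂ ≈ 406 kPa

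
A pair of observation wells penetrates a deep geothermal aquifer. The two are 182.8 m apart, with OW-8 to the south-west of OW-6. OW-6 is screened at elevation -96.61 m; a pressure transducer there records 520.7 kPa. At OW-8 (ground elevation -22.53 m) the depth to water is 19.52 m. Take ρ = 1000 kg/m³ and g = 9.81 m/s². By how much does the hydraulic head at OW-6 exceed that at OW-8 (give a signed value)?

Pressure head at OW-6: ψ = P/(ρg) = 520.7×1000 / (1000 × 9.81) = 53.08 m.
Total head at OW-6: h = z + ψ = -96.61 + 53.08 = -43.53 m.
Total head at OW-8: h = -22.53 − 19.52 = -42.05 m.
Head difference: h(OW-6) − h(OW-8) = -43.53 − (-42.05) = -1.48 m.

Δh ≈ -1.48 m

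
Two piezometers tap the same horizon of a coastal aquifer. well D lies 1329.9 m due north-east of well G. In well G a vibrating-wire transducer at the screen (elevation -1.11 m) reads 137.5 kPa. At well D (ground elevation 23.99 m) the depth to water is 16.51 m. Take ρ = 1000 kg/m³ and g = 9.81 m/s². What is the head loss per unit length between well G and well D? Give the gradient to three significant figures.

i ≈ 0.00408 m/m

Pressure head at well G: ψ = P/(ρg) = 137.5×1000 / (1000 × 9.81) = 14.02 m.
Total head at well G: h = z + ψ = -1.11 + 14.02 = 12.91 m.
Total head at well D: h = 23.99 − 16.51 = 7.48 m.
Head difference: h(well G) − h(well D) = 12.91 − 7.48 = 5.43 m.
Hydraulic gradient: i = |Δh| / L = 5.43 / 1329.9 = 0.00408.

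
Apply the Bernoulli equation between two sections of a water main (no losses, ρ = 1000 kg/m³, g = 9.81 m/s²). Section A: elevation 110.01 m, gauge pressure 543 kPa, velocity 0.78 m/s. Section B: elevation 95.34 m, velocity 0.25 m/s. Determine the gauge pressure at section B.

P₂ ≈ 687 kPa

Pressure head at A: ψ₁ = P₁/(ρg) = 543×1000 / (1000 × 9.81) = 55.35 m.
Velocity heads: v₁²/2g = 0.78²/19.62 = 0.031 m; v₂²/2g = 0.25²/19.62 = 0.003 m.
Total head H = z₁ + ψ₁ + v₁²/2g = 110.01 + 55.35 + 0.031 = 165.39 m.
ψ₂ = H − z₂ − v₂²/2g = 165.39 − 95.34 − 0.003 = 70.05 m.
P₂ = ρgψ₂ = 1000 × 9.81 × 70.05 ≈ 687 kPa.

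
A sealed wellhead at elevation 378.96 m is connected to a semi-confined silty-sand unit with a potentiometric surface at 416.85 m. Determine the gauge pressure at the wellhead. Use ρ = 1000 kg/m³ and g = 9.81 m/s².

Head above the cap: Δh = 416.85 − 378.96 = 37.89 m.
P = ρgΔh = 1000 × 9.81 × 37.89 = 371701 Pa ≈ 372 kPa.

P ≈ 372 kPa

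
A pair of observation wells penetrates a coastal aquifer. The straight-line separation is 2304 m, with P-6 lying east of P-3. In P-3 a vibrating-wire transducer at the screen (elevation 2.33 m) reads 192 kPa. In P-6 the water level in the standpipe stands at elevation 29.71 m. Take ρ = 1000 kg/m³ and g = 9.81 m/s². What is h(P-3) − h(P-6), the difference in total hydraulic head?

Δh ≈ -7.81 m

Pressure head at P-3: ψ = P/(ρg) = 192×1000 / (1000 × 9.81) = 19.57 m.
Total head at P-3: h = z + ψ = 2.33 + 19.57 = 21.90 m.
Total head at P-6: h = 29.71 m (water level in the piezometer is the total head).
Head difference: h(P-3) − h(P-6) = 21.90 − 29.71 = -7.81 m.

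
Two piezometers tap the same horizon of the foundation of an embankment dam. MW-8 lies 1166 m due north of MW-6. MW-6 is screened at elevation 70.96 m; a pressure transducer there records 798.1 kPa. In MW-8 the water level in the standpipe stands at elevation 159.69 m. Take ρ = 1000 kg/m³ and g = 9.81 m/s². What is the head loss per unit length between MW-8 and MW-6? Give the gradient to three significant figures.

Pressure head at MW-6: ψ = P/(ρg) = 798.1×1000 / (1000 × 9.81) = 81.36 m.
Total head at MW-6: h = z + ψ = 70.96 + 81.36 = 152.32 m.
Total head at MW-8: h = 159.69 m (water level in the piezometer is the total head).
Head difference: h(MW-6) − h(MW-8) = 152.32 − 159.69 = -7.37 m.
Hydraulic gradient: i = |Δh| / L = 7.37 / 1166 = 0.00632.

i ≈ 0.00632 m/m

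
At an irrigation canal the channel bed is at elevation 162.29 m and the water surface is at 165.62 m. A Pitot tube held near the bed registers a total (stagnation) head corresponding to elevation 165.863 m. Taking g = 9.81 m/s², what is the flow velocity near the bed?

v ≈ 2.18 m/s

Near the bed, under hydrostatic conditions, the piezometric head (z + ψ) equals the free-surface elevation, 165.62 m.
Velocity head = total − piezometric = 165.863 − 165.62 = 0.243 m.
v = √(2g·h_v) = √(2 × 9.81 × 0.243) = 2.18 m/s.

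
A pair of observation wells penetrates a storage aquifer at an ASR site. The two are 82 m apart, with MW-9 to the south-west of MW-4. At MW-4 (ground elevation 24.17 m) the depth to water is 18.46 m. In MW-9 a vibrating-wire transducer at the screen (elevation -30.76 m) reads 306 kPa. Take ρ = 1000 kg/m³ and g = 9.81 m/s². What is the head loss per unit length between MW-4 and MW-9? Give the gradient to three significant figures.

Total head at MW-4: h = 24.17 − 18.46 = 5.71 m.
Pressure head at MW-9: ψ = P/(ρg) = 306×1000 / (1000 × 9.81) = 31.19 m.
Total head at MW-9: h = z + ψ = -30.76 + 31.19 = 0.43 m.
Head difference: h(MW-4) − h(MW-9) = 5.71 − 0.43 = 5.28 m.
Hydraulic gradient: i = |Δh| / L = 5.28 / 82 = 0.0644.

i ≈ 0.0644 m/m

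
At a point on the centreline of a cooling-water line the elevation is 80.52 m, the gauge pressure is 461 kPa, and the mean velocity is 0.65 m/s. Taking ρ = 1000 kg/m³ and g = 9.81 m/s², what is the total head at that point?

h ≈ 127.53 m

Pressure head ψ = P/(ρg) = 461×1000 / (1000 × 9.81) = 46.99 m.
Velocity head = v²/(2g) = 0.65² / (2 × 9.81) = 0.022 m.
h = z + ψ + v²/(2g) = 80.52 + 46.99 + 0.022 = 127.53 m.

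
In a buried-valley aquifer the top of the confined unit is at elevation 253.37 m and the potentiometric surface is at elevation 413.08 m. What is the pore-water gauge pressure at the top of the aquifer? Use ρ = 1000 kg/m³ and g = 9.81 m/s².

Pressure head at the aquifer top: ψ = h − z = 413.08 − 253.37 = 159.71 m.
P = ρgψ = 1000 × 9.81 × 159.71 = 1566755 Pa ≈ 1570 kPa.

P ≈ 1570 kPa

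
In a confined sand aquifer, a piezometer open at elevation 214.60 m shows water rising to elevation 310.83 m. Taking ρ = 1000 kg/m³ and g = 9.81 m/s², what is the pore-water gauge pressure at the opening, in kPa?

Pressure head ψ = h − z = 310.83 − 214.60 = 96.23 m.
P = ρgψ = 1000 × 9.81 × 96.23 = 944016 Pa ≈ 944 kPa.

P ≈ 944 kPa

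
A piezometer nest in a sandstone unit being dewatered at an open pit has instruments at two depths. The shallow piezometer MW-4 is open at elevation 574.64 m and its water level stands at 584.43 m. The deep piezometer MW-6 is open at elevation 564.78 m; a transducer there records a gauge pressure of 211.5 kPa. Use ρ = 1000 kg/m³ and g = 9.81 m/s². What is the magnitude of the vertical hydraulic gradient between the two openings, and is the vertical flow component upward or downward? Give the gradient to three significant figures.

|i_v| ≈ 0.194; vertical flow is upward

Total head at MW-4: h = 584.43 m (water level in the standpipe).
Pressure head at MW-6: ψ = P/(ρg) = 211.5×1000 / (1000 × 9.81) = 21.56 m.
Total head at MW-6: h = z + ψ = 564.78 + 21.56 = 586.34 m.
Δh = h(MW-4) − h(MW-6) = 584.43 − 586.34 = -1.91 m.
Vertical separation Δz = 574.64 − 564.78 = 9.86 m.
|i_v| = |Δh| / Δz = 1.91 / 9.86 = 0.194.
Head is higher in the deep piezometer, so vertical flow is upward (discharge condition).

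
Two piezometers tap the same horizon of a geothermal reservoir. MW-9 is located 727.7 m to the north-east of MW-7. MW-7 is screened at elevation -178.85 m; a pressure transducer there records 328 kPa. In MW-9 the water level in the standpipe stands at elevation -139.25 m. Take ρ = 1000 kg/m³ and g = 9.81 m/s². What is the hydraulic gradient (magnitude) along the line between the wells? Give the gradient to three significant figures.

Pressure head at MW-7: ψ = P/(ρg) = 328×1000 / (1000 × 9.81) = 33.44 m.
Total head at MW-7: h = z + ψ = -178.85 + 33.44 = -145.41 m.
Total head at MW-9: h = -139.25 m (water level in the piezometer is the total head).
Head difference: h(MW-7) − h(MW-9) = -145.41 − (-139.25) = -6.16 m.
Hydraulic gradient: i = |Δh| / L = 6.16 / 727.7 = 0.00847.

i ≈ 0.00847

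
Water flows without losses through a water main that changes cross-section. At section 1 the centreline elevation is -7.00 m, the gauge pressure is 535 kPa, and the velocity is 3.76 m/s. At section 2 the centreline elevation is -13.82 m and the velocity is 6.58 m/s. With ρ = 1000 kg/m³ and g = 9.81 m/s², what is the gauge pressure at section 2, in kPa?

Pressure head at 1: ψ₁ = P₁/(ρg) = 535×1000 / (1000 × 9.81) = 54.54 m.
Velocity heads: v₁²/2g = 3.76²/19.62 = 0.721 m; v₂²/2g = 6.58²/19.62 = 2.207 m.
Total head H = z₁ + ψ₁ + v₁²/2g = -7.00 + 54.54 + 0.721 = 48.26 m.
ψ₂ = H − z₂ − v₂²/2g = 48.26 − (-13.82) − 2.207 = 59.87 m.
P₂ = ρgψ₂ = 1000 × 9.81 × 59.87 ≈ 587 kPa.

P₂ ≈ 587 kPa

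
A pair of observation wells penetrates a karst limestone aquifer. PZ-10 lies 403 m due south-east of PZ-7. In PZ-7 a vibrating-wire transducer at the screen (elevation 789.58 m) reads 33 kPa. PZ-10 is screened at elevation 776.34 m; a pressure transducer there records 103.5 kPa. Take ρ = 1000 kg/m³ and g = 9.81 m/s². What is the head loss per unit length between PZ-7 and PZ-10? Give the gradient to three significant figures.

Pressure head at PZ-7: ψ = P/(ρg) = 33×1000 / (1000 × 9.81) = 3.36 m.
Total head at PZ-7: h = z + ψ = 789.58 + 3.36 = 792.94 m.
Pressure head at PZ-10: ψ = P/(ρg) = 103.5×1000 / (1000 × 9.81) = 10.55 m.
Total head at PZ-10: h = z + ψ = 776.34 + 10.55 = 786.89 m.
Head difference: h(PZ-7) − h(PZ-10) = 792.94 − 786.89 = 6.05 m.
Hydraulic gradient: i = |Δh| / L = 6.05 / 403 = 0.0150.

i ≈ 0.0150 m/m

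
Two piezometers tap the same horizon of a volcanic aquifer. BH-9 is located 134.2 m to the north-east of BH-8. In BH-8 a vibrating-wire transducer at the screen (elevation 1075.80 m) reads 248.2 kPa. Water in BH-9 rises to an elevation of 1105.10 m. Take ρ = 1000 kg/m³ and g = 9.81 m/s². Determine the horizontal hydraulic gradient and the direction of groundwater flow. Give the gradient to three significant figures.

i ≈ 0.0298; groundwater flows toward the south-west

Pressure head at BH-8: ψ = P/(ρg) = 248.2×1000 / (1000 × 9.81) = 25.30 m.
Total head at BH-8: h = z + ψ = 1075.80 + 25.30 = 1101.10 m.
Total head at BH-9: h = 1105.10 m (water level in the piezometer is the total head).
Head difference: h(BH-8) − h(BH-9) = 1101.10 − 1105.10 = -4.00 m.
Hydraulic gradient: i = |Δh| / L = 4.00 / 134.2 = 0.0298.
Flow is from higher to lower head: from BH-9 toward BH-8, i.e. toward the south-west.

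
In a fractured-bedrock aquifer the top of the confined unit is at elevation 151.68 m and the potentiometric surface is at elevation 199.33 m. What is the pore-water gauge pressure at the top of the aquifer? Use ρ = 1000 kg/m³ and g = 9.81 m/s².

P ≈ 467 kPa

Pressure head at the aquifer top: ψ = h − z = 199.33 − 151.68 = 47.65 m.
P = ρgψ = 1000 × 9.81 × 47.65 = 467447 Pa ≈ 467 kPa.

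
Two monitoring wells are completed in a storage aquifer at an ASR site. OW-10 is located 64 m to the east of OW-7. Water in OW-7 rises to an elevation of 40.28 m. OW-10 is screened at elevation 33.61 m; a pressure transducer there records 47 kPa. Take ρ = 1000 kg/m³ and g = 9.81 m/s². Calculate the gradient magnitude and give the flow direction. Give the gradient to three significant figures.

Total head at OW-7: h = 40.28 m (water level in the piezometer is the total head).
Pressure head at OW-10: ψ = P/(ρg) = 47×1000 / (1000 × 9.81) = 4.79 m.
Total head at OW-10: h = z + ψ = 33.61 + 4.79 = 38.40 m.
Head difference: h(OW-7) − h(OW-10) = 40.28 − 38.40 = 1.88 m.
Hydraulic gradient: i = |Δh| / L = 1.88 / 64 = 0.0294.
Flow is from higher to lower head: from OW-7 toward OW-10, i.e. toward the east.

i ≈ 0.0294; groundwater flows toward the east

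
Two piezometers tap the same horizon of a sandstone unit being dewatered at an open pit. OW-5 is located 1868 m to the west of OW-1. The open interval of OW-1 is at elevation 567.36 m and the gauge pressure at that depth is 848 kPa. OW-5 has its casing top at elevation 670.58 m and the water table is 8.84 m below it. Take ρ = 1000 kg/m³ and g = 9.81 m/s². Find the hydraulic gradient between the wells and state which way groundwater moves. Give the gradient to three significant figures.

Pressure head at OW-1: ψ = P/(ρg) = 848×1000 / (1000 × 9.81) = 86.44 m.
Total head at OW-1: h = z + ψ = 567.36 + 86.44 = 653.80 m.
Total head at OW-5: h = 670.58 − 8.84 = 661.74 m.
Head difference: h(OW-1) − h(OW-5) = 653.80 − 661.74 = -7.94 m.
Hydraulic gradient: i = |Δh| / L = 7.94 / 1868 = 0.00425.
Flow is from higher to lower head: from OW-5 toward OW-1, i.e. toward the east.

i ≈ 0.00425; groundwater flows toward the east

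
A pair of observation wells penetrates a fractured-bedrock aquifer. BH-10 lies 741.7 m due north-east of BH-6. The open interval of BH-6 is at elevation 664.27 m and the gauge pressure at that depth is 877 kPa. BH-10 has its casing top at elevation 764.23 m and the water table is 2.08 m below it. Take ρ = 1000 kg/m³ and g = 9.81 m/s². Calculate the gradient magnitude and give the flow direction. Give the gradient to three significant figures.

i ≈ 0.0114; groundwater flows toward the south-west

Pressure head at BH-6: ψ = P/(ρg) = 877×1000 / (1000 × 9.81) = 89.40 m.
Total head at BH-6: h = z + ψ = 664.27 + 89.40 = 753.67 m.
Total head at BH-10: h = 764.23 − 2.08 = 762.15 m.
Head difference: h(BH-6) − h(BH-10) = 753.67 − 762.15 = -8.48 m.
Hydraulic gradient: i = |Δh| / L = 8.48 / 741.7 = 0.0114.
Flow is from higher to lower head: from BH-10 toward BH-6, i.e. toward the south-west.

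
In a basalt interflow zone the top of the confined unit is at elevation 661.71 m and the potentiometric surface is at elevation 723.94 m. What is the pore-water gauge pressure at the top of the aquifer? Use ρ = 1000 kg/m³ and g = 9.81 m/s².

Pressure head at the aquifer top: ψ = h − z = 723.94 − 661.71 = 62.23 m.
P = ρgψ = 1000 × 9.81 × 62.23 = 610476 Pa ≈ 610 kPa.

P ≈ 610 kPa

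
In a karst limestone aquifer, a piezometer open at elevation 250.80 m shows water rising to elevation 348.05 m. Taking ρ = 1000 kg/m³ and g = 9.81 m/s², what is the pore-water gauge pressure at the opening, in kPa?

Pressure head ψ = h − z = 348.05 − 250.80 = 97.25 m.
P = ρgψ = 1000 × 9.81 × 97.25 = 954022 Pa ≈ 954 kPa.

P ≈ 954 kPa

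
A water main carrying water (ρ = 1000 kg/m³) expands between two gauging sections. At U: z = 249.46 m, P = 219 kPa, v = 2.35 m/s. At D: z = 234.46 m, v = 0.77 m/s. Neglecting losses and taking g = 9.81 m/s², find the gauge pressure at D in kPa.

P₂ ≈ 369 kPa

Pressure head at U: ψ₁ = P₁/(ρg) = 219×1000 / (1000 × 9.81) = 22.32 m.
Velocity heads: v₁²/2g = 2.35²/19.62 = 0.281 m; v₂²/2g = 0.77²/19.62 = 0.030 m.
Total head H = z₁ + ψ₁ + v₁²/2g = 249.46 + 22.32 + 0.281 = 272.06 m.
ψ₂ = H − z₂ − v₂²/2g = 272.06 − 234.46 − 0.030 = 37.57 m.
P₂ = ρgψ₂ = 1000 × 9.81 × 37.57 ≈ 369 kPa.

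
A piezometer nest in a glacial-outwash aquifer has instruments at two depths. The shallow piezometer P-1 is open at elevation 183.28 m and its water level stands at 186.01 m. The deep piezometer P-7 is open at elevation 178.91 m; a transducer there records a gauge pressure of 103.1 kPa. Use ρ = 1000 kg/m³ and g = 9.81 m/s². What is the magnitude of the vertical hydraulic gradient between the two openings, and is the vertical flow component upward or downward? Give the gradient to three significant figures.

|i_v| ≈ 0.780; vertical flow is upward

Total head at P-1: h = 186.01 m (water level in the standpipe).
Pressure head at P-7: ψ = P/(ρg) = 103.1×1000 / (1000 × 9.81) = 10.51 m.
Total head at P-7: h = z + ψ = 178.91 + 10.51 = 189.42 m.
Δh = h(P-1) − h(P-7) = 186.01 − 189.42 = -3.41 m.
Vertical separation Δz = 183.28 − 178.91 = 4.37 m.
|i_v| = |Δh| / Δz = 3.41 / 4.37 = 0.780.
Head is higher in the deep piezometer, so vertical flow is upward (discharge condition).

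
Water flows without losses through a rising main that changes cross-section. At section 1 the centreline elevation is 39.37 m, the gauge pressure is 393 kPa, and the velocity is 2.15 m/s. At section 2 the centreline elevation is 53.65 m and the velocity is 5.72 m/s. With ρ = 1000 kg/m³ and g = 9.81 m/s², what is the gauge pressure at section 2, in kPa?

P₂ ≈ 239 kPa

Pressure head at 1: ψ₁ = P₁/(ρg) = 393×1000 / (1000 × 9.81) = 40.06 m.
Velocity heads: v₁²/2g = 2.15²/19.62 = 0.236 m; v₂²/2g = 5.72²/19.62 = 1.668 m.
Total head H = z₁ + ψ₁ + v₁²/2g = 39.37 + 40.06 + 0.236 = 79.67 m.
ψ₂ = H − z₂ − v₂²/2g = 79.67 − 53.65 − 1.668 = 24.35 m.
P₂ = ρgψ₂ = 1000 × 9.81 × 24.35 ≈ 239 kPa.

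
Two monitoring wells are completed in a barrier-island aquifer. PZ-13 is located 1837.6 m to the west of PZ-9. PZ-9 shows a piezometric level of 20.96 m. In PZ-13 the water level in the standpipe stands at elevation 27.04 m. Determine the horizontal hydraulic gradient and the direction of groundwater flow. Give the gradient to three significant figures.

i ≈ 0.00331; groundwater flows toward the east

Total head at PZ-9: h = 20.96 m (water level in the piezometer is the total head).
Total head at PZ-13: h = 27.04 m (water level in the piezometer is the total head).
Head difference: h(PZ-9) − h(PZ-13) = 20.96 − 27.04 = -6.08 m.
Hydraulic gradient: i = |Δh| / L = 6.08 / 1837.6 = 0.00331.
Flow is from higher to lower head: from PZ-13 toward PZ-9, i.e. toward the east.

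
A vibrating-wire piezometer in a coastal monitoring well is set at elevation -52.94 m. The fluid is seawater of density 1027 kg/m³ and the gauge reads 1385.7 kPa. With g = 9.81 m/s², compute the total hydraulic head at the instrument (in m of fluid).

h ≈ 84.60 m

ψ = P/(ρg) = 1385.7×1000 / (1027 × 9.81) = 137.54 m.
h = z + ψ = -52.94 + 137.54 = 84.60 m.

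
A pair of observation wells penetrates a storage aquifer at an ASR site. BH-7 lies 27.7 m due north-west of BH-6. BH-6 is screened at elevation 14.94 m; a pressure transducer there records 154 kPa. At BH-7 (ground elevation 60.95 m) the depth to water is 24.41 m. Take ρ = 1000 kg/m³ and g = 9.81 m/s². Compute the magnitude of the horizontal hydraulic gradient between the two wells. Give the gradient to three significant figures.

Pressure head at BH-6: ψ = P/(ρg) = 154×1000 / (1000 × 9.81) = 15.70 m.
Total head at BH-6: h = z + ψ = 14.94 + 15.70 = 30.64 m.
Total head at BH-7: h = 60.95 − 24.41 = 36.54 m.
Head difference: h(BH-6) − h(BH-7) = 30.64 − 36.54 = -5.90 m.
Hydraulic gradient: i = |Δh| / L = 5.90 / 27.7 = 0.213.

i ≈ 0.213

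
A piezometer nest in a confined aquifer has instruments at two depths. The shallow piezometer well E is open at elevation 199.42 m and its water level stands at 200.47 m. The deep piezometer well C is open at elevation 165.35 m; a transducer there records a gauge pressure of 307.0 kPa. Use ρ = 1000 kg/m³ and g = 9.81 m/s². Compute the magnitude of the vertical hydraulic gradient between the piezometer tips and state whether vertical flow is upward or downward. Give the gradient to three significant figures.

|i_v| ≈ 0.112; vertical flow is downward

Total head at well E: h = 200.47 m (water level in the standpipe).
Pressure head at well C: ψ = P/(ρg) = 307.0×1000 / (1000 × 9.81) = 31.29 m.
Total head at well C: h = z + ψ = 165.35 + 31.29 = 196.64 m.
Δh = h(well E) − h(well C) = 200.47 − 196.64 = 3.83 m.
Vertical separation Δz = 199.42 − 165.35 = 34.07 m.
|i_v| = |Δh| / Δz = 3.83 / 34.07 = 0.112.
Head is higher in the shallow piezometer, so vertical flow is downward (recharge condition).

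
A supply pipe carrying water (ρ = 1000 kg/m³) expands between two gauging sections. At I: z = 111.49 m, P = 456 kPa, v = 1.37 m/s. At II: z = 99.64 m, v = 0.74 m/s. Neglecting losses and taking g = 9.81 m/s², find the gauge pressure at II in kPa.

Pressure head at I: ψ₁ = P₁/(ρg) = 456×1000 / (1000 × 9.81) = 46.48 m.
Velocity heads: v₁²/2g = 1.37²/19.62 = 0.096 m; v₂²/2g = 0.74²/19.62 = 0.028 m.
Total head H = z₁ + ψ₁ + v₁²/2g = 111.49 + 46.48 + 0.096 = 158.07 m.
ψ₂ = H − z₂ − v₂²/2g = 158.07 − 99.64 − 0.028 = 58.40 m.
P₂ = ρgψ₂ = 1000 × 9.81 × 58.40 ≈ 573 kPa.

P₂ ≈ 573 kPa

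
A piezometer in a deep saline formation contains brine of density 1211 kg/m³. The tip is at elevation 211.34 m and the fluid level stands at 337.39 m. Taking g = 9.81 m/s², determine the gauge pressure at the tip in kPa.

P ≈ 1500 kPa

Pressure head ψ = h − z = 337.39 − 211.34 = 126.05 m.
P = ρgψ = 1211 × 9.81 × 126.05 = 1497463 Pa ≈ 1500 kPa.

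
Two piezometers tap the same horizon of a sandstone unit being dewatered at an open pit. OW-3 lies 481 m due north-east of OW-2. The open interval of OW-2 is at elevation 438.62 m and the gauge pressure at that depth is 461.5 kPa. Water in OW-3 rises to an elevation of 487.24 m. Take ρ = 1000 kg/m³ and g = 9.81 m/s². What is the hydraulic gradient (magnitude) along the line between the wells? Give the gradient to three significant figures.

Pressure head at OW-2: ψ = P/(ρg) = 461.5×1000 / (1000 × 9.81) = 47.04 m.
Total head at OW-2: h = z + ψ = 438.62 + 47.04 = 485.66 m.
Total head at OW-3: h = 487.24 m (water level in the piezometer is the total head).
Head difference: h(OW-2) − h(OW-3) = 485.66 − 487.24 = -1.58 m.
Hydraulic gradient: i = |Δh| / L = 1.58 / 481 = 0.00328.

i ≈ 0.00328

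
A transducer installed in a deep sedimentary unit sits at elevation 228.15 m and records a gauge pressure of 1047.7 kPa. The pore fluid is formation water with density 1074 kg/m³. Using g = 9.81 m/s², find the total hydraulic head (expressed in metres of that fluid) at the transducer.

ψ = P/(ρg) = 1047.7×1000 / (1074 × 9.81) = 99.44 m.
h = z + ψ = 228.15 + 99.44 = 327.59 m.

h ≈ 327.59 m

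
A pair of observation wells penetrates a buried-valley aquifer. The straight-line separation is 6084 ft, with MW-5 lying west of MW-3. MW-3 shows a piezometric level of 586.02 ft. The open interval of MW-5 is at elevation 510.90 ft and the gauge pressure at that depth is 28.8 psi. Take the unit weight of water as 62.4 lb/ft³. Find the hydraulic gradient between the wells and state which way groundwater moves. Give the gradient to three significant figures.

Total head at MW-3: h = 586.02 ft (water level in the piezometer is the total head).
Pressure head at MW-5: ψ = 144·P/γ = 144 × 28.8 / 62.4 = 66.46 ft.
Total head at MW-5: h = z + ψ = 510.90 + 66.46 = 577.36 ft.
Head difference: h(MW-3) − h(MW-5) = 586.02 − 577.36 = 8.66 ft.
Hydraulic gradient: i = |Δh| / L = 8.66 / 6084 = 0.00142.
Flow is from higher to lower head: from MW-3 toward MW-5, i.e. toward the west.

i ≈ 0.00142; groundwater flows toward the west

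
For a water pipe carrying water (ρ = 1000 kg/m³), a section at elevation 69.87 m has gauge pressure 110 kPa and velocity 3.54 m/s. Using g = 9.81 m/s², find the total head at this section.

Pressure head ψ = P/(ρg) = 110×1000 / (1000 × 9.81) = 11.21 m.
Velocity head = v²/(2g) = 3.54² / (2 × 9.81) = 0.639 m.
h = z + ψ + v²/(2g) = 69.87 + 11.21 + 0.639 = 81.72 m.

h ≈ 81.72 m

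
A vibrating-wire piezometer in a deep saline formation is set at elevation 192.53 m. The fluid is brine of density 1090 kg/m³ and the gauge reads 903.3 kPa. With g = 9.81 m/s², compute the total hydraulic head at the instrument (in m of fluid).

ψ = P/(ρg) = 903.3×1000 / (1090 × 9.81) = 84.48 m.
h = z + ψ = 192.53 + 84.48 = 277.01 m.

h ≈ 277.01 m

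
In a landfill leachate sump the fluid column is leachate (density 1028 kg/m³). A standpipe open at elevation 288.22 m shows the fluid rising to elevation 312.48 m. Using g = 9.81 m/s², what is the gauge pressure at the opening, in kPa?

P ≈ 245 kPa

Pressure head ψ = h − z = 312.48 − 288.22 = 24.26 m.
P = ρgψ = 1028 × 9.81 × 24.26 = 244654 Pa ≈ 245 kPa.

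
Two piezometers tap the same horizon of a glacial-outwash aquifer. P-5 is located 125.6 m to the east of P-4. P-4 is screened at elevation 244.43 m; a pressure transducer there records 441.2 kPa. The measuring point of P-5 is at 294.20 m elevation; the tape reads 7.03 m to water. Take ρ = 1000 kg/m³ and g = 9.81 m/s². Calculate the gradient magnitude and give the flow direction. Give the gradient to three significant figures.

i ≈ 0.0178; groundwater flows toward the east

Pressure head at P-4: ψ = P/(ρg) = 441.2×1000 / (1000 × 9.81) = 44.97 m.
Total head at P-4: h = z + ψ = 244.43 + 44.97 = 289.40 m.
Total head at P-5: h = 294.20 − 7.03 = 287.17 m.
Head difference: h(P-4) − h(P-5) = 289.40 − 287.17 = 2.23 m.
Hydraulic gradient: i = |Δh| / L = 2.23 / 125.6 = 0.0178.
Flow is from higher to lower head: from P-4 toward P-5, i.e. toward the east.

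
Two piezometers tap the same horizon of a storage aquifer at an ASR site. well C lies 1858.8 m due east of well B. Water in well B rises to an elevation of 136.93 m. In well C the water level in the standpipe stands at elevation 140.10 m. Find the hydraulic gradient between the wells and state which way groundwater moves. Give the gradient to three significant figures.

i ≈ 0.00171; groundwater flows toward the west

Total head at well B: h = 136.93 m (water level in the piezometer is the total head).
Total head at well C: h = 140.10 m (water level in the piezometer is the total head).
Head difference: h(well B) − h(well C) = 136.93 − 140.10 = -3.17 m.
Hydraulic gradient: i = |Δh| / L = 3.17 / 1858.8 = 0.00171.
Flow is from higher to lower head: from well C toward well B, i.e. toward the west.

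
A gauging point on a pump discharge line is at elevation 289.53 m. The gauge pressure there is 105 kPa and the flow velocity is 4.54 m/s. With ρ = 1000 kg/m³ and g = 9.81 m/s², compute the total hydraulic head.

Pressure head ψ = P/(ρg) = 105×1000 / (1000 × 9.81) = 10.70 m.
Velocity head = v²/(2g) = 4.54² / (2 × 9.81) = 1.051 m.
h = z + ψ + v²/(2g) = 289.53 + 10.70 + 1.051 = 301.28 m.

h ≈ 301.28 m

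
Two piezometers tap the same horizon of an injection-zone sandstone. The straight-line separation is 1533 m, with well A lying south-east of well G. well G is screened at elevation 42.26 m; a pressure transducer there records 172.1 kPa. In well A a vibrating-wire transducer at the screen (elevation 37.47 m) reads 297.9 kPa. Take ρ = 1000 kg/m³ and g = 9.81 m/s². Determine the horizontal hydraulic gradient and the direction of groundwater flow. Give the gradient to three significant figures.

i ≈ 0.00524; groundwater flows toward the north-west

Pressure head at well G: ψ = P/(ρg) = 172.1×1000 / (1000 × 9.81) = 17.54 m.
Total head at well G: h = z + ψ = 42.26 + 17.54 = 59.80 m.
Pressure head at well A: ψ = P/(ρg) = 297.9×1000 / (1000 × 9.81) = 30.37 m.
Total head at well A: h = z + ψ = 37.47 + 30.37 = 67.84 m.
Head difference: h(well G) − h(well A) = 59.80 − 67.84 = -8.04 m.
Hydraulic gradient: i = |Δh| / L = 8.04 / 1533 = 0.00524.
Flow is from higher to lower head: from well A toward well G, i.e. toward the north-west.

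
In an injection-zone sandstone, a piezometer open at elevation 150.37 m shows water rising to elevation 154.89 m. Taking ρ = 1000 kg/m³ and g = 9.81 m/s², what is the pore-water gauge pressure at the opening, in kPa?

P ≈ 44.3 kPa

Pressure head ψ = h − z = 154.89 − 150.37 = 4.52 m.
P = ρgψ = 1000 × 9.81 × 4.52 = 44341 Pa ≈ 44.3 kPa.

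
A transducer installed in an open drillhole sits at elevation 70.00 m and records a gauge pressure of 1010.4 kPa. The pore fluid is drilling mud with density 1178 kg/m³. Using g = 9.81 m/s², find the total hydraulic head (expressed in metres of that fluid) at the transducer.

ψ = P/(ρg) = 1010.4×1000 / (1178 × 9.81) = 87.43 m.
h = z + ψ = 70.00 + 87.43 = 157.43 m.

h ≈ 157.43 m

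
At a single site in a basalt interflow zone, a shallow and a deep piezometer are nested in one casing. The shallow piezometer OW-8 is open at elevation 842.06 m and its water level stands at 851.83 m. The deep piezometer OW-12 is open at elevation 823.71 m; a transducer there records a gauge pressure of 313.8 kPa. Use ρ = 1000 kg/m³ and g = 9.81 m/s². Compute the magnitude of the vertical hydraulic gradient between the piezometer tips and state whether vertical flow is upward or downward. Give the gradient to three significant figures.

|i_v| ≈ 0.211; vertical flow is upward

Total head at OW-8: h = 851.83 m (water level in the standpipe).
Pressure head at OW-12: ψ = P/(ρg) = 313.8×1000 / (1000 × 9.81) = 31.99 m.
Total head at OW-12: h = z + ψ = 823.71 + 31.99 = 855.70 m.
Δh = h(OW-8) − h(OW-12) = 851.83 − 855.70 = -3.87 m.
Vertical separation Δz = 842.06 − 823.71 = 18.35 m.
|i_v| = |Δh| / Δz = 3.87 / 18.35 = 0.211.
Head is higher in the deep piezometer, so vertical flow is upward (discharge condition).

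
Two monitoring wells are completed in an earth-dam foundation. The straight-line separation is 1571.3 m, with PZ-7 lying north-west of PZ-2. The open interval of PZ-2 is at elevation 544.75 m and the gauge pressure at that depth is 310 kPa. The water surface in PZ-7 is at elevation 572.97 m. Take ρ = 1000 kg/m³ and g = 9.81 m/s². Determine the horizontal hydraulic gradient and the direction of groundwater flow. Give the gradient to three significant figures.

i ≈ 0.00215; groundwater flows toward the north-west

Pressure head at PZ-2: ψ = P/(ρg) = 310×1000 / (1000 × 9.81) = 31.60 m.
Total head at PZ-2: h = z + ψ = 544.75 + 31.60 = 576.35 m.
Total head at PZ-7: h = 572.97 m (water level in the piezometer is the total head).
Head difference: h(PZ-2) − h(PZ-7) = 576.35 − 572.97 = 3.38 m.
Hydraulic gradient: i = |Δh| / L = 3.38 / 1571.3 = 0.00215.
Flow is from higher to lower head: from PZ-2 toward PZ-7, i.e. toward the north-west.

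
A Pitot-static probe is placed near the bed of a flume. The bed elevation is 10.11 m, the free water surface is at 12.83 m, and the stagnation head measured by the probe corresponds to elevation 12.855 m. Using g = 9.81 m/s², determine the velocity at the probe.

Near the bed, under hydrostatic conditions, the piezometric head (z + ψ) equals the free-surface elevation, 12.83 m.
Velocity head = total − piezometric = 12.855 − 12.83 = 0.025 m.
v = √(2g·h_v) = √(2 × 9.81 × 0.025) = 0.700 m/s.

v ≈ 0.700 m/s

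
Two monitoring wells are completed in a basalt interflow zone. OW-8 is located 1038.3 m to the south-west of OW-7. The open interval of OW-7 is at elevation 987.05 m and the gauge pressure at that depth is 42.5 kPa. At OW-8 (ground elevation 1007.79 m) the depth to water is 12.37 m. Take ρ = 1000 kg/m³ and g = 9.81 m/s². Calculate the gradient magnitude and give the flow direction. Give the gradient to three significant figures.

i ≈ 0.00389; groundwater flows toward the north-east

Pressure head at OW-7: ψ = P/(ρg) = 42.5×1000 / (1000 × 9.81) = 4.33 m.
Total head at OW-7: h = z + ψ = 987.05 + 4.33 = 991.38 m.
Total head at OW-8: h = 1007.79 − 12.37 = 995.42 m.
Head difference: h(OW-7) − h(OW-8) = 991.38 − 995.42 = -4.04 m.
Hydraulic gradient: i = |Δh| / L = 4.04 / 1038.3 = 0.00389.
Flow is from higher to lower head: from OW-8 toward OW-7, i.e. toward the north-east.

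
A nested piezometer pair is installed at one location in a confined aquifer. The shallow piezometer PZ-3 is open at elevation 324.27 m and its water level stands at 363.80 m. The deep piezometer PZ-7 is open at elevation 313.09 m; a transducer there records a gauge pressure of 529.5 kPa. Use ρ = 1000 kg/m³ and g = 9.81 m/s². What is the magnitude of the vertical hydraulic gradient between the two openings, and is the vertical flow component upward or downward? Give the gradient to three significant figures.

|i_v| ≈ 0.292; vertical flow is upward

Total head at PZ-3: h = 363.80 m (water level in the standpipe).
Pressure head at PZ-7: ψ = P/(ρg) = 529.5×1000 / (1000 × 9.81) = 53.98 m.
Total head at PZ-7: h = z + ψ = 313.09 + 53.98 = 367.07 m.
Δh = h(PZ-3) − h(PZ-7) = 363.80 − 367.07 = -3.27 m.
Vertical separation Δz = 324.27 − 313.09 = 11.18 m.
|i_v| = |Δh| / Δz = 3.27 / 11.18 = 0.292.
Head is higher in the deep piezometer, so vertical flow is upward (discharge condition).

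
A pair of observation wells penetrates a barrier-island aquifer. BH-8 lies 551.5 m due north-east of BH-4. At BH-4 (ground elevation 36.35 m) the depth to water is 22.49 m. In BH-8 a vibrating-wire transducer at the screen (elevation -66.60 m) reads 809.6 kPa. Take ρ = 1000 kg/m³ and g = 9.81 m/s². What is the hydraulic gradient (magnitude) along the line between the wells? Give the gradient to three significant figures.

i ≈ 0.00375

Total head at BH-4: h = 36.35 − 22.49 = 13.86 m.
Pressure head at BH-8: ψ = P/(ρg) = 809.6×1000 / (1000 × 9.81) = 82.53 m.
Total head at BH-8: h = z + ψ = -66.60 + 82.53 = 15.93 m.
Head difference: h(BH-4) − h(BH-8) = 13.86 − 15.93 = -2.07 m.
Hydraulic gradient: i = |Δh| / L = 2.07 / 551.5 = 0.00375.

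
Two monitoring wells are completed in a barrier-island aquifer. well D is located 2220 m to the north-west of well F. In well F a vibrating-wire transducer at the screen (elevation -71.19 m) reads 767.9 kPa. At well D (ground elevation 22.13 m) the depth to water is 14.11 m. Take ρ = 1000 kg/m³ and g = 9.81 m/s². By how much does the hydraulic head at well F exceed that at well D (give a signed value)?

Δh ≈ -0.93 m

Pressure head at well F: ψ = P/(ρg) = 767.9×1000 / (1000 × 9.81) = 78.28 m.
Total head at well F: h = z + ψ = -71.19 + 78.28 = 7.09 m.
Total head at well D: h = 22.13 − 14.11 = 8.02 m.
Head difference: h(well F) − h(well D) = 7.09 − 8.02 = -0.93 m.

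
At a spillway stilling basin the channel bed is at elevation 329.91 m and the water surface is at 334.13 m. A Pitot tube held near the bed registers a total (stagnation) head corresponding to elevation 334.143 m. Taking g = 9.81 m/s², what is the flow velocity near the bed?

Near the bed, under hydrostatic conditions, the piezometric head (z + ψ) equals the free-surface elevation, 334.13 m.
Velocity head = total − piezometric = 334.143 − 334.13 = 0.013 m.
v = √(2g·h_v) = √(2 × 9.81 × 0.013) = 0.505 m/s.

v ≈ 0.505 m/s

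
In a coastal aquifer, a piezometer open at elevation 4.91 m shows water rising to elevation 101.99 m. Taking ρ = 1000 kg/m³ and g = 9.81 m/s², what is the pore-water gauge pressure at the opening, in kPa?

P ≈ 952 kPa

Pressure head ψ = h − z = 101.99 − 4.91 = 97.08 m.
P = ρgψ = 1000 × 9.81 × 97.08 = 952355 Pa ≈ 952 kPa.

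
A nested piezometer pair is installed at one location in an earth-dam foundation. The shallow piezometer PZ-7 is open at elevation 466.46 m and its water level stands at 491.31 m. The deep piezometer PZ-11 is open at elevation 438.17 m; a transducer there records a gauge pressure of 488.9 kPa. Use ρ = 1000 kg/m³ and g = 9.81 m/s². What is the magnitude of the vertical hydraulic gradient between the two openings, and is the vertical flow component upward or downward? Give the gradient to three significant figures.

Total head at PZ-7: h = 491.31 m (water level in the standpipe).
Pressure head at PZ-11: ψ = P/(ρg) = 488.9×1000 / (1000 × 9.81) = 49.84 m.
Total head at PZ-11: h = z + ψ = 438.17 + 49.84 = 488.01 m.
Δh = h(PZ-7) − h(PZ-11) = 491.31 − 488.01 = 3.30 m.
Vertical separation Δz = 466.46 − 438.17 = 28.29 m.
|i_v| = |Δh| / Δz = 3.30 / 28.29 = 0.117.
Head is higher in the shallow piezometer, so vertical flow is downward (recharge condition).

|i_v| ≈ 0.117; vertical flow is downward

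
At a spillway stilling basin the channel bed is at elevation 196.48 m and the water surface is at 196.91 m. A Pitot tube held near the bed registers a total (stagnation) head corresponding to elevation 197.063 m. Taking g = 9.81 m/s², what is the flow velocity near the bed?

Near the bed, under hydrostatic conditions, the piezometric head (z + ψ) equals the free-surface elevation, 196.91 m.
Velocity head = total − piezometric = 197.063 − 196.91 = 0.153 m.
v = √(2g·h_v) = √(2 × 9.81 × 0.153) = 1.73 m/s.

v ≈ 1.73 m/s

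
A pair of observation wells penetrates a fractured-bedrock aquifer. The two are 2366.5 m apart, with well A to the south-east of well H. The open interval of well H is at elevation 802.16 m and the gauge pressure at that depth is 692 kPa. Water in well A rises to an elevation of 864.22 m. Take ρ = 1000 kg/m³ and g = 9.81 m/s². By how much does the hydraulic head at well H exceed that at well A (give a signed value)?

Δh ≈ 8.48 m

Pressure head at well H: ψ = P/(ρg) = 692×1000 / (1000 × 9.81) = 70.54 m.
Total head at well H: h = z + ψ = 802.16 + 70.54 = 872.70 m.
Total head at well A: h = 864.22 m (water level in the piezometer is the total head).
Head difference: h(well H) − h(well A) = 872.70 − 864.22 = 8.48 m.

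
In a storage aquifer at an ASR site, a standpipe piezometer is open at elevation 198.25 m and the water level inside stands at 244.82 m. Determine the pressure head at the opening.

Total head h = 244.82 m (the water-surface elevation in the piezometer).
Pressure head ψ = h − z = 244.82 − 198.25 = 46.57 m.

ψ ≈ 46.57 m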